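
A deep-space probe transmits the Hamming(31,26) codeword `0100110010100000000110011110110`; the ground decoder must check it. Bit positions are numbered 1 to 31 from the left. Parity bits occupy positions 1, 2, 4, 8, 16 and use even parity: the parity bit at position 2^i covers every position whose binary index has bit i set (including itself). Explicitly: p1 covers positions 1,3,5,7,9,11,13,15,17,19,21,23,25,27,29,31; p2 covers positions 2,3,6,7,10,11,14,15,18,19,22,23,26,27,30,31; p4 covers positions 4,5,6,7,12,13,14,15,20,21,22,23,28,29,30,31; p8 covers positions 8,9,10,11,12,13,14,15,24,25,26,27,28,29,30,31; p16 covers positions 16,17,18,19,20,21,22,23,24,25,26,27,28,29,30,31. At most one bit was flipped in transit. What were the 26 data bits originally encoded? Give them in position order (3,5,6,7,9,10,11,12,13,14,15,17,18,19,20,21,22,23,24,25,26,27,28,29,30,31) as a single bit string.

s1: b1⊕b3⊕b5⊕b7⊕b9⊕b11⊕b13⊕b15⊕b17⊕b19⊕b21⊕b23⊕b25⊕b27⊕b29⊕b31 = 0⊕0⊕1⊕0⊕1⊕1⊕0⊕0⊕0⊕0⊕1⊕0⊕1⊕1⊕1⊕0 = 1
s2: b2⊕b3⊕b6⊕b7⊕b10⊕b11⊕b14⊕b15⊕b18⊕b19⊕b22⊕b23⊕b26⊕b27⊕b30⊕b31 = 1⊕0⊕1⊕0⊕0⊕1⊕0⊕0⊕0⊕0⊕0⊕0⊕1⊕1⊕1⊕0 = 0
s4: b4⊕b5⊕b6⊕b7⊕b12⊕b13⊕b14⊕b15⊕b20⊕b21⊕b22⊕b23⊕b28⊕b29⊕b30⊕b31 = 0⊕1⊕1⊕0⊕0⊕0⊕0⊕0⊕1⊕1⊕0⊕0⊕0⊕1⊕1⊕0 = 0
s8: b8⊕b9⊕b10⊕b11⊕b12⊕b13⊕b14⊕b15⊕b24⊕b25⊕b26⊕b27⊕b28⊕b29⊕b30⊕b31 = 0⊕1⊕0⊕1⊕0⊕0⊕0⊕0⊕1⊕1⊕1⊕1⊕0⊕1⊕1⊕0 = 0
s16: b16⊕b17⊕b18⊕b19⊕b20⊕b21⊕b22⊕b23⊕b24⊕b25⊕b26⊕b27⊕b28⊕b29⊕b30⊕b31 = 0⊕0⊕0⊕0⊕1⊕1⊕0⊕0⊕1⊕1⊕1⊕1⊕0⊕1⊕1⊕0 = 0
Syndrome (s16...s1) = 00001 → position 1.
Flip bit 1: corrected codeword = 1100110010100000000110011110110
Data bits at positions 3,5,6,7,9,10,11,12,13,14,15,17,18,19,20,21,22,23,24,25,26,27,28,29,30,31: 01101010000000110011110110

01101010000000110011110110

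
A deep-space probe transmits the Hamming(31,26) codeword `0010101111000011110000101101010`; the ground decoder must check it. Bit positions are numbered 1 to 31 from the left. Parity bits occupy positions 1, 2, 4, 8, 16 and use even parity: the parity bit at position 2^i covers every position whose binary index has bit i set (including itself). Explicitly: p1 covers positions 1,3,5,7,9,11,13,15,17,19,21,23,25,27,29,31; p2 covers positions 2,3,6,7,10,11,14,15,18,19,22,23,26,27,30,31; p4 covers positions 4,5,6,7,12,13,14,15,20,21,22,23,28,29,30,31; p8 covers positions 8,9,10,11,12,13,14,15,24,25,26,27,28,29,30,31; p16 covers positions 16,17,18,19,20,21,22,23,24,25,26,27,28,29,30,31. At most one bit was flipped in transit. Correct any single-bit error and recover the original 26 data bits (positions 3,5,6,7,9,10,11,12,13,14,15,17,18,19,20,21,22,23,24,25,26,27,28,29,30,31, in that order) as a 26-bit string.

s1: b1⊕b3⊕b5⊕b7⊕b9⊕b11⊕b13⊕b15⊕b17⊕b19⊕b21⊕b23⊕b25⊕b27⊕b29⊕b31 = 0⊕1⊕1⊕1⊕1⊕0⊕0⊕1⊕1⊕0⊕0⊕1⊕1⊕0⊕0⊕0 = 0
s2: b2⊕b3⊕b6⊕b7⊕b10⊕b11⊕b14⊕b15⊕b18⊕b19⊕b22⊕b23⊕b26⊕b27⊕b30⊕b31 = 0⊕1⊕0⊕1⊕1⊕0⊕0⊕1⊕1⊕0⊕0⊕1⊕1⊕0⊕1⊕0 = 0
s4: b4⊕b5⊕b6⊕b7⊕b12⊕b13⊕b14⊕b15⊕b20⊕b21⊕b22⊕b23⊕b28⊕b29⊕b30⊕b31 = 0⊕1⊕0⊕1⊕0⊕0⊕0⊕1⊕0⊕0⊕0⊕1⊕1⊕0⊕1⊕0 = 0
s8: b8⊕b9⊕b10⊕b11⊕b12⊕b13⊕b14⊕b15⊕b24⊕b25⊕b26⊕b27⊕b28⊕b29⊕b30⊕b31 = 1⊕1⊕1⊕0⊕0⊕0⊕0⊕1⊕0⊕1⊕1⊕0⊕1⊕0⊕1⊕0 = 0
s16: b16⊕b17⊕b18⊕b19⊕b20⊕b21⊕b22⊕b23⊕b24⊕b25⊕b26⊕b27⊕b28⊕b29⊕b30⊕b31 = 1⊕1⊕1⊕0⊕0⊕0⊕0⊕1⊕0⊕1⊕1⊕0⊕1⊕0⊕1⊕0 = 0
Syndrome (s16...s1) = 00000 → position 0 (no error).
No correction needed.
Data bits at positions 3,5,6,7,9,10,11,12,13,14,15,17,18,19,20,21,22,23,24,25,26,27,28,29,30,31: 11011100001110000101101010

11011100001110000101101010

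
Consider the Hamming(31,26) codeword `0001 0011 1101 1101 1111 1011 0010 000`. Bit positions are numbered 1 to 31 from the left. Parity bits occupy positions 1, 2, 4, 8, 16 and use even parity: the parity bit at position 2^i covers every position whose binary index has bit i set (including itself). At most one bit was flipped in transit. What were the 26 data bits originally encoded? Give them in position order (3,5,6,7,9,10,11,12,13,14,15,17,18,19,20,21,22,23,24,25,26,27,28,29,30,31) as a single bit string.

00011101110101110110010000

s1: b1⊕b3⊕b5⊕b7⊕b9⊕b11⊕b13⊕b15⊕b17⊕b19⊕b21⊕b23⊕b25⊕b27⊕b29⊕b31 = 0⊕0⊕0⊕1⊕1⊕0⊕1⊕0⊕1⊕1⊕1⊕1⊕0⊕1⊕0⊕0 = 0
s2: b2⊕b3⊕b6⊕b7⊕b10⊕b11⊕b14⊕b15⊕b18⊕b19⊕b22⊕b23⊕b26⊕b27⊕b30⊕b31 = 0⊕0⊕0⊕1⊕1⊕0⊕1⊕0⊕1⊕1⊕0⊕1⊕0⊕1⊕0⊕0 = 1
s4: b4⊕b5⊕b6⊕b7⊕b12⊕b13⊕b14⊕b15⊕b20⊕b21⊕b22⊕b23⊕b28⊕b29⊕b30⊕b31 = 1⊕0⊕0⊕1⊕1⊕1⊕1⊕0⊕1⊕1⊕0⊕1⊕0⊕0⊕0⊕0 = 0
s8: b8⊕b9⊕b10⊕b11⊕b12⊕b13⊕b14⊕b15⊕b24⊕b25⊕b26⊕b27⊕b28⊕b29⊕b30⊕b31 = 1⊕1⊕1⊕0⊕1⊕1⊕1⊕0⊕1⊕0⊕0⊕1⊕0⊕0⊕0⊕0 = 0
s16: b16⊕b17⊕b18⊕b19⊕b20⊕b21⊕b22⊕b23⊕b24⊕b25⊕b26⊕b27⊕b28⊕b29⊕b30⊕b31 = 1⊕1⊕1⊕1⊕1⊕1⊕0⊕1⊕1⊕0⊕0⊕1⊕0⊕0⊕0⊕0 = 1
Syndrome (s16...s1) = 10010 → position 18.
Flip bit 18: corrected codeword = 0001001111011101101110110010000
Data bits at positions 3,5,6,7,9,10,11,12,13,14,15,17,18,19,20,21,22,23,24,25,26,27,28,29,30,31: 00011101110101110110010000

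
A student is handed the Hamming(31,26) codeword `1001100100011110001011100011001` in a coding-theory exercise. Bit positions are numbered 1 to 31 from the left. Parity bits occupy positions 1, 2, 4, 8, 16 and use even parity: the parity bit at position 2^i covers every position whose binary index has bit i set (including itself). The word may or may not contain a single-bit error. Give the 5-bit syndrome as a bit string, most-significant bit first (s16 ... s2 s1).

10111

s1: b1⊕b3⊕b5⊕b7⊕b9⊕b11⊕b13⊕b15⊕b17⊕b19⊕b21⊕b23⊕b25⊕b27⊕b29⊕b31 = 1⊕0⊕1⊕0⊕0⊕0⊕1⊕1⊕0⊕1⊕1⊕1⊕0⊕1⊕0⊕1 = 1
s2: b2⊕b3⊕b6⊕b7⊕b10⊕b11⊕b14⊕b15⊕b18⊕b19⊕b22⊕b23⊕b26⊕b27⊕b30⊕b31 = 0⊕0⊕0⊕0⊕0⊕0⊕1⊕1⊕0⊕1⊕1⊕1⊕0⊕1⊕0⊕1 = 1
s4: b4⊕b5⊕b6⊕b7⊕b12⊕b13⊕b14⊕b15⊕b20⊕b21⊕b22⊕b23⊕b28⊕b29⊕b30⊕b31 = 1⊕1⊕0⊕0⊕1⊕1⊕1⊕1⊕0⊕1⊕1⊕1⊕1⊕0⊕0⊕1 = 1
s8: b8⊕b9⊕b10⊕b11⊕b12⊕b13⊕b14⊕b15⊕b24⊕b25⊕b26⊕b27⊕b28⊕b29⊕b30⊕b31 = 1⊕0⊕0⊕0⊕1⊕1⊕1⊕1⊕0⊕0⊕0⊕1⊕1⊕0⊕0⊕1 = 0
s16: b16⊕b17⊕b18⊕b19⊕b20⊕b21⊕b22⊕b23⊕b24⊕b25⊕b26⊕b27⊕b28⊕b29⊕b30⊕b31 = 0⊕0⊕0⊕1⊕0⊕1⊕1⊕1⊕0⊕0⊕0⊕1⊕1⊕0⊕0⊕1 = 1
Syndrome (s16...s1) = 10111 → position 23.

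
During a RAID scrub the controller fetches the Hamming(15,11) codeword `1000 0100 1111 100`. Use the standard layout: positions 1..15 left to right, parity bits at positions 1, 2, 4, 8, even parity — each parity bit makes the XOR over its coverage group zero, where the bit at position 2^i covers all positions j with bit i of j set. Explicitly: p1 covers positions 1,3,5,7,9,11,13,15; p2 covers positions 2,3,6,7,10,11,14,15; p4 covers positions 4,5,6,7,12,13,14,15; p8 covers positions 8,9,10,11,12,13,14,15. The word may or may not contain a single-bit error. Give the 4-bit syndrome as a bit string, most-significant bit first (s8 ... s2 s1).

1110

s1: b1⊕b3⊕b5⊕b7⊕b9⊕b11⊕b13⊕b15 = 1⊕0⊕0⊕0⊕1⊕1⊕1⊕0 = 0
s2: b2⊕b3⊕b6⊕b7⊕b10⊕b11⊕b14⊕b15 = 0⊕0⊕1⊕0⊕1⊕1⊕0⊕0 = 1
s4: b4⊕b5⊕b6⊕b7⊕b12⊕b13⊕b14⊕b15 = 0⊕0⊕1⊕0⊕1⊕1⊕0⊕0 = 1
s8: b8⊕b9⊕b10⊕b11⊕b12⊕b13⊕b14⊕b15 = 0⊕1⊕1⊕1⊕1⊕1⊕0⊕0 = 1
Syndrome (s8...s1) = 1110 → position 14.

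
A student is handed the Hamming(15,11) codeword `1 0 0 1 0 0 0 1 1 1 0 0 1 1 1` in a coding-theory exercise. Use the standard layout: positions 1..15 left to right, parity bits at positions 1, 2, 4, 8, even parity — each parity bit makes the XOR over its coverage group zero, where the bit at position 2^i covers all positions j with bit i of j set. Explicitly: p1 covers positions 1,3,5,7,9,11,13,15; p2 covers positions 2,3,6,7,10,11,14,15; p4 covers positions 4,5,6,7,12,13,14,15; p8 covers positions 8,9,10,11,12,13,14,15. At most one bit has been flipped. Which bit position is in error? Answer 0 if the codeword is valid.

2

s1: b1⊕b3⊕b5⊕b7⊕b9⊕b11⊕b13⊕b15 = 1⊕0⊕0⊕0⊕1⊕0⊕1⊕1 = 0
s2: b2⊕b3⊕b6⊕b7⊕b10⊕b11⊕b14⊕b15 = 0⊕0⊕0⊕0⊕1⊕0⊕1⊕1 = 1
s4: b4⊕b5⊕b6⊕b7⊕b12⊕b13⊕b14⊕b15 = 1⊕0⊕0⊕0⊕0⊕1⊕1⊕1 = 0
s8: b8⊕b9⊕b10⊕b11⊕b12⊕b13⊕b14⊕b15 = 1⊕1⊕1⊕0⊕0⊕1⊕1⊕1 = 0
Syndrome (s8...s1) = 0010 → position 2.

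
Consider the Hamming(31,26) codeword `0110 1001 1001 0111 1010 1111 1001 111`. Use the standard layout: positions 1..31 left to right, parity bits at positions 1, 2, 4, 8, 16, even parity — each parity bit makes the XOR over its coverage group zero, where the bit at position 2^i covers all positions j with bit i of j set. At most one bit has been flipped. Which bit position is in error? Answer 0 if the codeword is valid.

15

s1: b1⊕b3⊕b5⊕b7⊕b9⊕b11⊕b13⊕b15⊕b17⊕b19⊕b21⊕b23⊕b25⊕b27⊕b29⊕b31 = 0⊕1⊕1⊕0⊕1⊕0⊕0⊕1⊕1⊕1⊕1⊕1⊕1⊕0⊕1⊕1 = 1
s2: b2⊕b3⊕b6⊕b7⊕b10⊕b11⊕b14⊕b15⊕b18⊕b19⊕b22⊕b23⊕b26⊕b27⊕b30⊕b31 = 1⊕1⊕0⊕0⊕0⊕0⊕1⊕1⊕0⊕1⊕1⊕1⊕0⊕0⊕1⊕1 = 1
s4: b4⊕b5⊕b6⊕b7⊕b12⊕b13⊕b14⊕b15⊕b20⊕b21⊕b22⊕b23⊕b28⊕b29⊕b30⊕b31 = 0⊕1⊕0⊕0⊕1⊕0⊕1⊕1⊕0⊕1⊕1⊕1⊕1⊕1⊕1⊕1 = 1
s8: b8⊕b9⊕b10⊕b11⊕b12⊕b13⊕b14⊕b15⊕b24⊕b25⊕b26⊕b27⊕b28⊕b29⊕b30⊕b31 = 1⊕1⊕0⊕0⊕1⊕0⊕1⊕1⊕1⊕1⊕0⊕0⊕1⊕1⊕1⊕1 = 1
s16: b16⊕b17⊕b18⊕b19⊕b20⊕b21⊕b22⊕b23⊕b24⊕b25⊕b26⊕b27⊕b28⊕b29⊕b30⊕b31 = 1⊕1⊕0⊕1⊕0⊕1⊕1⊕1⊕1⊕1⊕0⊕0⊕1⊕1⊕1⊕1 = 0
Syndrome (s16...s1) = 01111 → position 15.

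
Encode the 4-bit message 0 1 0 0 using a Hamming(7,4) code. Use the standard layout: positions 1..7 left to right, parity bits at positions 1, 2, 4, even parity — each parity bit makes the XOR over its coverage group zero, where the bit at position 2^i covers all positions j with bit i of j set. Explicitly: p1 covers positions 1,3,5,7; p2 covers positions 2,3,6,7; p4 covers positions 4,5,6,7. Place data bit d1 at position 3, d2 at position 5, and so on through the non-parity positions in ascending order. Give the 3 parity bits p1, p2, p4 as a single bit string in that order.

Place data bits at non-power-of-two positions: b3=0, b5=1, b6=0, b7=0.
p1 = XOR of data positions {3,5,7} = 0⊕1⊕0 = 1
p2 = XOR of data positions {3,6,7} = 0⊕0⊕0 = 0
p4 = XOR of data positions {5,6,7} = 1⊕0⊕0 = 1
Parity bits p1,p2,p4 = 101

101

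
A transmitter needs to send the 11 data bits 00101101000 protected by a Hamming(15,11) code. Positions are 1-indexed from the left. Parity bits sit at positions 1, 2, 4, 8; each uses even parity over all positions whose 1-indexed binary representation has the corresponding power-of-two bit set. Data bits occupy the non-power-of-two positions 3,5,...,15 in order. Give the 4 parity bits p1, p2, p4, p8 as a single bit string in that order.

1001

Place data bits at non-power-of-two positions: b3=0, b5=0, b6=1, b7=0, b9=1, b10=1, b11=0, b12=1, b13=0, b14=0, b15=0.
p1 = XOR of data positions {3,5,7,9,11,13,15} = 0⊕0⊕0⊕1⊕0⊕0⊕0 = 1
p2 = XOR of data positions {3,6,7,10,11,14,15} = 0⊕1⊕0⊕1⊕0⊕0⊕0 = 0
p4 = XOR of data positions {5,6,7,12,13,14,15} = 0⊕1⊕0⊕1⊕0⊕0⊕0 = 0
p8 = XOR of data positions {9,10,11,12,13,14,15} = 1⊕1⊕0⊕1⊕0⊕0⊕0 = 1
Parity bits p1,p2,p4,p8 = 1001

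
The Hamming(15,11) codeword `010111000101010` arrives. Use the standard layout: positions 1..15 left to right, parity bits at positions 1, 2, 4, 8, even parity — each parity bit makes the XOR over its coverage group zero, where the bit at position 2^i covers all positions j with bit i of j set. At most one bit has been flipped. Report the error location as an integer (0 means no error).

s1: b1⊕b3⊕b5⊕b7⊕b9⊕b11⊕b13⊕b15 = 0⊕0⊕1⊕0⊕0⊕0⊕0⊕0 = 1
s2: b2⊕b3⊕b6⊕b7⊕b10⊕b11⊕b14⊕b15 = 1⊕0⊕1⊕0⊕1⊕0⊕1⊕0 = 0
s4: b4⊕b5⊕b6⊕b7⊕b12⊕b13⊕b14⊕b15 = 1⊕1⊕1⊕0⊕1⊕0⊕1⊕0 = 1
s8: b8⊕b9⊕b10⊕b11⊕b12⊕b13⊕b14⊕b15 = 0⊕0⊕1⊕0⊕1⊕0⊕1⊕0 = 1
Syndrome (s8...s1) = 1101 → position 13.

13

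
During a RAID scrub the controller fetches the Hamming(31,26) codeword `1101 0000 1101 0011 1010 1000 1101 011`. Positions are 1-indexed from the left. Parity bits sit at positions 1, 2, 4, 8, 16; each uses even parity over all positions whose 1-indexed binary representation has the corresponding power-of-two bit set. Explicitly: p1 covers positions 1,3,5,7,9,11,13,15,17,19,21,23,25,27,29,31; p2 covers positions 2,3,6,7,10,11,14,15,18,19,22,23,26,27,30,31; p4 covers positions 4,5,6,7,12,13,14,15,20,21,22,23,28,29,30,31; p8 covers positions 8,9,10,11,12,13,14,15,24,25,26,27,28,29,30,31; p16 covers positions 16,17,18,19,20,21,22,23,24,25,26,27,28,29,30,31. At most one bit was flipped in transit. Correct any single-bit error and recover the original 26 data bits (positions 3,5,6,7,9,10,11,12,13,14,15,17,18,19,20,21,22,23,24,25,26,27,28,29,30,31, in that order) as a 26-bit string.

00001101001101010001101001

s1: b1⊕b3⊕b5⊕b7⊕b9⊕b11⊕b13⊕b15⊕b17⊕b19⊕b21⊕b23⊕b25⊕b27⊕b29⊕b31 = 1⊕0⊕0⊕0⊕1⊕0⊕0⊕1⊕1⊕1⊕1⊕0⊕1⊕0⊕0⊕1 = 0
s2: b2⊕b3⊕b6⊕b7⊕b10⊕b11⊕b14⊕b15⊕b18⊕b19⊕b22⊕b23⊕b26⊕b27⊕b30⊕b31 = 1⊕0⊕0⊕0⊕1⊕0⊕0⊕1⊕0⊕1⊕0⊕0⊕1⊕0⊕1⊕1 = 1
s4: b4⊕b5⊕b6⊕b7⊕b12⊕b13⊕b14⊕b15⊕b20⊕b21⊕b22⊕b23⊕b28⊕b29⊕b30⊕b31 = 1⊕0⊕0⊕0⊕1⊕0⊕0⊕1⊕0⊕1⊕0⊕0⊕1⊕0⊕1⊕1 = 1
s8: b8⊕b9⊕b10⊕b11⊕b12⊕b13⊕b14⊕b15⊕b24⊕b25⊕b26⊕b27⊕b28⊕b29⊕b30⊕b31 = 0⊕1⊕1⊕0⊕1⊕0⊕0⊕1⊕0⊕1⊕1⊕0⊕1⊕0⊕1⊕1 = 1
s16: b16⊕b17⊕b18⊕b19⊕b20⊕b21⊕b22⊕b23⊕b24⊕b25⊕b26⊕b27⊕b28⊕b29⊕b30⊕b31 = 1⊕1⊕0⊕1⊕0⊕1⊕0⊕0⊕0⊕1⊕1⊕0⊕1⊕0⊕1⊕1 = 1
Syndrome (s16...s1) = 11110 → position 30.
Flip bit 30: corrected codeword = 1101000011010011101010001101001
Data bits at positions 3,5,6,7,9,10,11,12,13,14,15,17,18,19,20,21,22,23,24,25,26,27,28,29,30,31: 00001101001101010001101001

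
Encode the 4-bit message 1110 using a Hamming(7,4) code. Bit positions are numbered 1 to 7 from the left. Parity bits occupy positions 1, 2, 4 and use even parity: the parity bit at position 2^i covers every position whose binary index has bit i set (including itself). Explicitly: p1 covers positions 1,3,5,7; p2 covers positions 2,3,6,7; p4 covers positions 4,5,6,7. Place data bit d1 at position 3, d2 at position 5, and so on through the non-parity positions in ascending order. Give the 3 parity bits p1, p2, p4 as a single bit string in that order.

000

Place data bits at non-power-of-two positions: b3=1, b5=1, b6=1, b7=0.
p1 = XOR of data positions {3,5,7} = 1⊕1⊕0 = 0
p2 = XOR of data positions {3,6,7} = 1⊕1⊕0 = 0
p4 = XOR of data positions {5,6,7} = 1⊕1⊕0 = 0
Parity bits p1,p2,p4 = 000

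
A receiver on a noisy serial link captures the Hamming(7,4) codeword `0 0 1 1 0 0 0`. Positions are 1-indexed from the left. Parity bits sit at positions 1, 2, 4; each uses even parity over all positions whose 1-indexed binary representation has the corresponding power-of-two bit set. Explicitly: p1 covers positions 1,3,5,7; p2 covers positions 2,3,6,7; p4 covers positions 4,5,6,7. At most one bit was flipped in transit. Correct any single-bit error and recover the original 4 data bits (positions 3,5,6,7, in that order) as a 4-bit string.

s1: b1⊕b3⊕b5⊕b7 = 0⊕1⊕0⊕0 = 1
s2: b2⊕b3⊕b6⊕b7 = 0⊕1⊕0⊕0 = 1
s4: b4⊕b5⊕b6⊕b7 = 1⊕0⊕0⊕0 = 1
Syndrome (s4...s1) = 111 → position 7.
Flip bit 7: corrected codeword = 0011001
Data bits at positions 3,5,6,7: 1001

1001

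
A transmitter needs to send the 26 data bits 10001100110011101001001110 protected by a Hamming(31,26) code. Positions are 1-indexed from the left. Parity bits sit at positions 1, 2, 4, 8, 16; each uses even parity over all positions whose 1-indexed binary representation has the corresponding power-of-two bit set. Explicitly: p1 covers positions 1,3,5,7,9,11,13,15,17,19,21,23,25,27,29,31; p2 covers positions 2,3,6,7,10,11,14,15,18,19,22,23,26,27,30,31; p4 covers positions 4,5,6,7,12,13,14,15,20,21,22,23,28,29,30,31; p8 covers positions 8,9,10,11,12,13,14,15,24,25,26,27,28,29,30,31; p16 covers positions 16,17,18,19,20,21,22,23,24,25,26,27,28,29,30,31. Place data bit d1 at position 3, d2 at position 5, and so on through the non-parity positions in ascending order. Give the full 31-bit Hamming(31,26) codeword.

Place data bits at non-power-of-two positions: b3=1, b5=0, b6=0, b7=0, b9=1, b10=1, b11=0, b12=0, b13=1, b14=1, b15=0, b17=0, b18=1, b19=1, b20=1, b21=0, b22=1, b23=0, b24=0, b25=1, b26=0, b27=0, b28=1, b29=1, b30=1, b31=0.
p1 = XOR of data positions {3,5,7,9,11,13,15,17,19,21,23,25,27,29,31} = 1⊕0⊕0⊕1⊕0⊕1⊕0⊕0⊕1⊕0⊕0⊕1⊕0⊕1⊕0 = 0
p2 = XOR of data positions {3,6,7,10,11,14,15,18,19,22,23,26,27,30,31} = 1⊕0⊕0⊕1⊕0⊕1⊕0⊕1⊕1⊕1⊕0⊕0⊕0⊕1⊕0 = 1
p4 = XOR of data positions {5,6,7,12,13,14,15,20,21,22,23,28,29,30,31} = 0⊕0⊕0⊕0⊕1⊕1⊕0⊕1⊕0⊕1⊕0⊕1⊕1⊕1⊕0 = 1
p8 = XOR of data positions {9,10,11,12,13,14,15,24,25,26,27,28,29,30,31} = 1⊕1⊕0⊕0⊕1⊕1⊕0⊕0⊕1⊕0⊕0⊕1⊕1⊕1⊕0 = 0
p16 = XOR of data positions {17,18,19,20,21,22,23,24,25,26,27,28,29,30,31} = 0⊕1⊕1⊕1⊕0⊕1⊕0⊕0⊕1⊕0⊕0⊕1⊕1⊕1⊕0 = 0
Codeword b1..b31 = 0111000011001100011101001001110

0111000011001100011101001001110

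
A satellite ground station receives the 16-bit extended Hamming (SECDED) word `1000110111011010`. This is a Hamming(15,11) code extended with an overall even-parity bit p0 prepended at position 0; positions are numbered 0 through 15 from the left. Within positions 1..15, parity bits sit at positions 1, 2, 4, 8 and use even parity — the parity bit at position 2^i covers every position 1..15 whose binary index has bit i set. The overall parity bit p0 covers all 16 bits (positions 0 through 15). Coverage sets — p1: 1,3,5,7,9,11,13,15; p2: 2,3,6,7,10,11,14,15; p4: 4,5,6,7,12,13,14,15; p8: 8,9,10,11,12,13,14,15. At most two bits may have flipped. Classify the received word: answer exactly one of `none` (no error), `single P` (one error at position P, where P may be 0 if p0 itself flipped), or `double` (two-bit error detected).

single 14

s1: b1⊕b3⊕b5⊕b7⊕b9⊕b11⊕b13⊕b15 = 0⊕0⊕1⊕1⊕1⊕1⊕0⊕0 = 0
s2: b2⊕b3⊕b6⊕b7⊕b10⊕b11⊕b14⊕b15 = 0⊕0⊕0⊕1⊕0⊕1⊕1⊕0 = 1
s4: b4⊕b5⊕b6⊕b7⊕b12⊕b13⊕b14⊕b15 = 1⊕1⊕0⊕1⊕1⊕0⊕1⊕0 = 1
s8: b8⊕b9⊕b10⊕b11⊕b12⊕b13⊕b14⊕b15 = 1⊕1⊕0⊕1⊕1⊕0⊕1⊕0 = 1
Syndrome (s8...s1) = 1110 → position 14.
Overall parity (XOR of all 16 bits, including p0): 1⊕0⊕0⊕0⊕1⊕1⊕0⊕1⊕1⊕1⊕0⊕1⊕1⊕0⊕1⊕0 = 1
Overall=1, syndrome position=14 → single-bit error at position 14.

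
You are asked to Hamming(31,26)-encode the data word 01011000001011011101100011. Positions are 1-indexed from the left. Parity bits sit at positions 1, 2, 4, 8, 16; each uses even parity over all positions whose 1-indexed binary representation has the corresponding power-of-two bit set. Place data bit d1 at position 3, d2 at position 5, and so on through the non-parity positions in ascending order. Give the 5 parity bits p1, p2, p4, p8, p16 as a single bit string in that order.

Place data bits at non-power-of-two positions: b3=0, b5=1, b6=0, b7=1, b9=1, b10=0, b11=0, b12=0, b13=0, b14=0, b15=1, b17=0, b18=1, b19=1, b20=0, b21=1, b22=1, b23=1, b24=0, b25=1, b26=1, b27=0, b28=0, b29=0, b30=1, b31=1.
p1 = XOR of data positions {3,5,7,9,11,13,15,17,19,21,23,25,27,29,31} = 0⊕1⊕1⊕1⊕0⊕0⊕1⊕0⊕1⊕1⊕1⊕1⊕0⊕0⊕1 = 1
p2 = XOR of data positions {3,6,7,10,11,14,15,18,19,22,23,26,27,30,31} = 0⊕0⊕1⊕0⊕0⊕0⊕1⊕1⊕1⊕1⊕1⊕1⊕0⊕1⊕1 = 1
p4 = XOR of data positions {5,6,7,12,13,14,15,20,21,22,23,28,29,30,31} = 1⊕0⊕1⊕0⊕0⊕0⊕1⊕0⊕1⊕1⊕1⊕0⊕0⊕1⊕1 = 0
p8 = XOR of data positions {9,10,11,12,13,14,15,24,25,26,27,28,29,30,31} = 1⊕0⊕0⊕0⊕0⊕0⊕1⊕0⊕1⊕1⊕0⊕0⊕0⊕1⊕1 = 0
p16 = XOR of data positions {17,18,19,20,21,22,23,24,25,26,27,28,29,30,31} = 0⊕1⊕1⊕0⊕1⊕1⊕1⊕0⊕1⊕1⊕0⊕0⊕0⊕1⊕1 = 1
Parity bits p1,p2,p4,p8,p16 = 11001

11001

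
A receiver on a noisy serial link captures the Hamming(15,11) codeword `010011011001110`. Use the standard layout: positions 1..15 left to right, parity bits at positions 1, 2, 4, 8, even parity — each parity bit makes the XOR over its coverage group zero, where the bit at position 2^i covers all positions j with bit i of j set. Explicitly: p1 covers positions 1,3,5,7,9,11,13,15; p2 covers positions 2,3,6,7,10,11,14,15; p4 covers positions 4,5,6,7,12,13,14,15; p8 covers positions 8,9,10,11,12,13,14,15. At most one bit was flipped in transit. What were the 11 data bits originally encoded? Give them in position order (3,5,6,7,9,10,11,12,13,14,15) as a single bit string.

01101001111

s1: b1⊕b3⊕b5⊕b7⊕b9⊕b11⊕b13⊕b15 = 0⊕0⊕1⊕0⊕1⊕0⊕1⊕0 = 1
s2: b2⊕b3⊕b6⊕b7⊕b10⊕b11⊕b14⊕b15 = 1⊕0⊕1⊕0⊕0⊕0⊕1⊕0 = 1
s4: b4⊕b5⊕b6⊕b7⊕b12⊕b13⊕b14⊕b15 = 0⊕1⊕1⊕0⊕1⊕1⊕1⊕0 = 1
s8: b8⊕b9⊕b10⊕b11⊕b12⊕b13⊕b14⊕b15 = 1⊕1⊕0⊕0⊕1⊕1⊕1⊕0 = 1
Syndrome (s8...s1) = 1111 → position 15.
Flip bit 15: corrected codeword = 010011011001111
Data bits at positions 3,5,6,7,9,10,11,12,13,14,15: 01101001111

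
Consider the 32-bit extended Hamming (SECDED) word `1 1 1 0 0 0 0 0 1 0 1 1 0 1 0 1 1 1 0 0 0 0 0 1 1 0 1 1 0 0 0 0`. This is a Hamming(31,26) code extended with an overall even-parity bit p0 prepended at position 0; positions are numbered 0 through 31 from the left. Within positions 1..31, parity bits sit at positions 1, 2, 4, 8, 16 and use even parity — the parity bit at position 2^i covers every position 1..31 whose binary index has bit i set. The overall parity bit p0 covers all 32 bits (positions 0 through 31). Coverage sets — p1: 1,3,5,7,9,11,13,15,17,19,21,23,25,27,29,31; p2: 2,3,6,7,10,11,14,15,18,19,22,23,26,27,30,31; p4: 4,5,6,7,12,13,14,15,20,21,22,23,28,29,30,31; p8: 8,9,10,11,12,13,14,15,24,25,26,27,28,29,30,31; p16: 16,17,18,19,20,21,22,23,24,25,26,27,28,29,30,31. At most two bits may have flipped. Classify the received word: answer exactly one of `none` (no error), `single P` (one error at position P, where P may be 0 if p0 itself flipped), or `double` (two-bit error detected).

s1: b1⊕b3⊕b5⊕b7⊕b9⊕b11⊕b13⊕b15⊕b17⊕b19⊕b21⊕b23⊕b25⊕b27⊕b29⊕b31 = 1⊕0⊕0⊕0⊕0⊕1⊕1⊕1⊕1⊕0⊕0⊕1⊕0⊕1⊕0⊕0 = 1
s2: b2⊕b3⊕b6⊕b7⊕b10⊕b11⊕b14⊕b15⊕b18⊕b19⊕b22⊕b23⊕b26⊕b27⊕b30⊕b31 = 1⊕0⊕0⊕0⊕1⊕1⊕0⊕1⊕0⊕0⊕0⊕1⊕1⊕1⊕0⊕0 = 1
s4: b4⊕b5⊕b6⊕b7⊕b12⊕b13⊕b14⊕b15⊕b20⊕b21⊕b22⊕b23⊕b28⊕b29⊕b30⊕b31 = 0⊕0⊕0⊕0⊕0⊕1⊕0⊕1⊕0⊕0⊕0⊕1⊕0⊕0⊕0⊕0 = 1
s8: b8⊕b9⊕b10⊕b11⊕b12⊕b13⊕b14⊕b15⊕b24⊕b25⊕b26⊕b27⊕b28⊕b29⊕b30⊕b31 = 1⊕0⊕1⊕1⊕0⊕1⊕0⊕1⊕1⊕0⊕1⊕1⊕0⊕0⊕0⊕0 = 0
s16: b16⊕b17⊕b18⊕b19⊕b20⊕b21⊕b22⊕b23⊕b24⊕b25⊕b26⊕b27⊕b28⊕b29⊕b30⊕b31 = 1⊕1⊕0⊕0⊕0⊕0⊕0⊕1⊕1⊕0⊕1⊕1⊕0⊕0⊕0⊕0 = 0
Syndrome (s16...s1) = 00111 → position 7.
Overall parity (XOR of all 32 bits, including p0): 1⊕1⊕1⊕0⊕0⊕0⊕0⊕0⊕1⊕0⊕1⊕1⊕0⊕1⊕0⊕1⊕1⊕1⊕0⊕0⊕0⊕0⊕0⊕1⊕1⊕0⊕1⊕1⊕0⊕0⊕0⊕0 = 0
Overall=0, syndrome position=7 → double-bit error detected (uncorrectable).

double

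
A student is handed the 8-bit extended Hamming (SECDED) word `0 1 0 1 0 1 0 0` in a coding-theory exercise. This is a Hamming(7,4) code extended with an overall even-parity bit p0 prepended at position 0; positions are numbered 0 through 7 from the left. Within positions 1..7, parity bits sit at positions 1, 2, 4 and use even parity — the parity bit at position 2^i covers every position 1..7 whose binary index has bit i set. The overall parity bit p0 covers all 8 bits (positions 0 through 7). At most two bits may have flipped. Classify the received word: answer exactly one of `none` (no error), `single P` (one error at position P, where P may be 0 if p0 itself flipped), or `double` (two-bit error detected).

s1: b1⊕b3⊕b5⊕b7 = 1⊕1⊕1⊕0 = 1
s2: b2⊕b3⊕b6⊕b7 = 0⊕1⊕0⊕0 = 1
s4: b4⊕b5⊕b6⊕b7 = 0⊕1⊕0⊕0 = 1
Syndrome (s4...s1) = 111 → position 7.
Overall parity (XOR of all 8 bits, including p0): 0⊕1⊕0⊕1⊕0⊕1⊕0⊕0 = 1
Overall=1, syndrome position=7 → single-bit error at position 7.

single 7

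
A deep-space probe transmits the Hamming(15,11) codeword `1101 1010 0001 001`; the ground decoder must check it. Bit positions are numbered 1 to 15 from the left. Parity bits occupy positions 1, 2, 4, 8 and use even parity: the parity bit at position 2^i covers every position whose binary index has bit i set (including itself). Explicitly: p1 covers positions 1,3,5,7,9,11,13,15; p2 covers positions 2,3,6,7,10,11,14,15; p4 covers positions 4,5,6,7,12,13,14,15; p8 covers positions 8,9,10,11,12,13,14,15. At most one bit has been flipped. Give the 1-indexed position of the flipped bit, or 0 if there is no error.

6

s1: b1⊕b3⊕b5⊕b7⊕b9⊕b11⊕b13⊕b15 = 1⊕0⊕1⊕1⊕0⊕0⊕0⊕1 = 0
s2: b2⊕b3⊕b6⊕b7⊕b10⊕b11⊕b14⊕b15 = 1⊕0⊕0⊕1⊕0⊕0⊕0⊕1 = 1
s4: b4⊕b5⊕b6⊕b7⊕b12⊕b13⊕b14⊕b15 = 1⊕1⊕0⊕1⊕1⊕0⊕0⊕1 = 1
s8: b8⊕b9⊕b10⊕b11⊕b12⊕b13⊕b14⊕b15 = 0⊕0⊕0⊕0⊕1⊕0⊕0⊕1 = 0
Syndrome (s8...s1) = 0110 → position 6.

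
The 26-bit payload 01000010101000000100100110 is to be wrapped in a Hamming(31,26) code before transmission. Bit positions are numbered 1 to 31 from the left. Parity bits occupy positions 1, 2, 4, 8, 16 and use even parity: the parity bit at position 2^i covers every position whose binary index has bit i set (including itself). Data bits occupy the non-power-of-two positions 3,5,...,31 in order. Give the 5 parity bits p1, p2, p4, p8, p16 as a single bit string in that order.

01000

Place data bits at non-power-of-two positions: b3=0, b5=1, b6=0, b7=0, b9=0, b10=0, b11=1, b12=0, b13=1, b14=0, b15=1, b17=0, b18=0, b19=0, b20=0, b21=0, b22=0, b23=1, b24=0, b25=0, b26=1, b27=0, b28=0, b29=1, b30=1, b31=0.
p1 = XOR of data positions {3,5,7,9,11,13,15,17,19,21,23,25,27,29,31} = 0⊕1⊕0⊕0⊕1⊕1⊕1⊕0⊕0⊕0⊕1⊕0⊕0⊕1⊕0 = 0
p2 = XOR of data positions {3,6,7,10,11,14,15,18,19,22,23,26,27,30,31} = 0⊕0⊕0⊕0⊕1⊕0⊕1⊕0⊕0⊕0⊕1⊕1⊕0⊕1⊕0 = 1
p4 = XOR of data positions {5,6,7,12,13,14,15,20,21,22,23,28,29,30,31} = 1⊕0⊕0⊕0⊕1⊕0⊕1⊕0⊕0⊕0⊕1⊕0⊕1⊕1⊕0 = 0
p8 = XOR of data positions {9,10,11,12,13,14,15,24,25,26,27,28,29,30,31} = 0⊕0⊕1⊕0⊕1⊕0⊕1⊕0⊕0⊕1⊕0⊕0⊕1⊕1⊕0 = 0
p16 = XOR of data positions {17,18,19,20,21,22,23,24,25,26,27,28,29,30,31} = 0⊕0⊕0⊕0⊕0⊕0⊕1⊕0⊕0⊕1⊕0⊕0⊕1⊕1⊕0 = 0
Parity bits p1,p2,p4,p8,p16 = 01000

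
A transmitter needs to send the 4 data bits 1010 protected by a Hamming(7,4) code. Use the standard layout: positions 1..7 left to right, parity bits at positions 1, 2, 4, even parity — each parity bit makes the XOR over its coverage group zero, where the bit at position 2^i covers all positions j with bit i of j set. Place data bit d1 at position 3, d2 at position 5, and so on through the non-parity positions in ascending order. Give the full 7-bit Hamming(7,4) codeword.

1011010

Place data bits at non-power-of-two positions: b3=1, b5=0, b6=1, b7=0.
p1 = XOR of data positions {3,5,7} = 1⊕0⊕0 = 1
p2 = XOR of data positions {3,6,7} = 1⊕1⊕0 = 0
p4 = XOR of data positions {5,6,7} = 0⊕1⊕0 = 1
Codeword b1..b7 = 1011010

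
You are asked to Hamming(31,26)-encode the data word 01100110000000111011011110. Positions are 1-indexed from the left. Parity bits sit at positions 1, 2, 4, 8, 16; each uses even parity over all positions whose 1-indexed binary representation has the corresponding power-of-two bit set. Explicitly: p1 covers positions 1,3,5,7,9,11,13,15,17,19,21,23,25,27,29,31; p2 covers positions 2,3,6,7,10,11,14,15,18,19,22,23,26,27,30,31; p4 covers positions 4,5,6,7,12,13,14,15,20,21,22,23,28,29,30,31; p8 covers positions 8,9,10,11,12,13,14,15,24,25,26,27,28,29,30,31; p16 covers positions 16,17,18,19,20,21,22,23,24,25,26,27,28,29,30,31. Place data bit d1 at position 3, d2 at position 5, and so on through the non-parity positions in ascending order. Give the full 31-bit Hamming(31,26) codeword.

Place data bits at non-power-of-two positions: b3=0, b5=1, b6=1, b7=0, b9=0, b10=1, b11=1, b12=0, b13=0, b14=0, b15=0, b17=0, b18=0, b19=0, b20=1, b21=1, b22=1, b23=0, b24=1, b25=1, b26=0, b27=1, b28=1, b29=1, b30=1, b31=0.
p1 = XOR of data positions {3,5,7,9,11,13,15,17,19,21,23,25,27,29,31} = 0⊕1⊕0⊕0⊕1⊕0⊕0⊕0⊕0⊕1⊕0⊕1⊕1⊕1⊕0 = 0
p2 = XOR of data positions {3,6,7,10,11,14,15,18,19,22,23,26,27,30,31} = 0⊕1⊕0⊕1⊕1⊕0⊕0⊕0⊕0⊕1⊕0⊕0⊕1⊕1⊕0 = 0
p4 = XOR of data positions {5,6,7,12,13,14,15,20,21,22,23,28,29,30,31} = 1⊕1⊕0⊕0⊕0⊕0⊕0⊕1⊕1⊕1⊕0⊕1⊕1⊕1⊕0 = 0
p8 = XOR of data positions {9,10,11,12,13,14,15,24,25,26,27,28,29,30,31} = 0⊕1⊕1⊕0⊕0⊕0⊕0⊕1⊕1⊕0⊕1⊕1⊕1⊕1⊕0 = 0
p16 = XOR of data positions {17,18,19,20,21,22,23,24,25,26,27,28,29,30,31} = 0⊕0⊕0⊕1⊕1⊕1⊕0⊕1⊕1⊕0⊕1⊕1⊕1⊕1⊕0 = 1
Codeword b1..b31 = 0000110001100001000111011011110

0000110001100001000111011011110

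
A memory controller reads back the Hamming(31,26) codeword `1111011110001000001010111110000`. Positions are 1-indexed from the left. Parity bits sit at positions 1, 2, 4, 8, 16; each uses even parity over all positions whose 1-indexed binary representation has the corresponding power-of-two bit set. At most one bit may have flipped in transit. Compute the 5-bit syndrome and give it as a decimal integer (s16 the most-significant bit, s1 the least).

24

s1: b1⊕b3⊕b5⊕b7⊕b9⊕b11⊕b13⊕b15⊕b17⊕b19⊕b21⊕b23⊕b25⊕b27⊕b29⊕b31 = 1⊕1⊕0⊕1⊕1⊕0⊕1⊕0⊕0⊕1⊕1⊕1⊕1⊕1⊕0⊕0 = 0
s2: b2⊕b3⊕b6⊕b7⊕b10⊕b11⊕b14⊕b15⊕b18⊕b19⊕b22⊕b23⊕b26⊕b27⊕b30⊕b31 = 1⊕1⊕1⊕1⊕0⊕0⊕0⊕0⊕0⊕1⊕0⊕1⊕1⊕1⊕0⊕0 = 0
s4: b4⊕b5⊕b6⊕b7⊕b12⊕b13⊕b14⊕b15⊕b20⊕b21⊕b22⊕b23⊕b28⊕b29⊕b30⊕b31 = 1⊕0⊕1⊕1⊕0⊕1⊕0⊕0⊕0⊕1⊕0⊕1⊕0⊕0⊕0⊕0 = 0
s8: b8⊕b9⊕b10⊕b11⊕b12⊕b13⊕b14⊕b15⊕b24⊕b25⊕b26⊕b27⊕b28⊕b29⊕b30⊕b31 = 1⊕1⊕0⊕0⊕0⊕1⊕0⊕0⊕1⊕1⊕1⊕1⊕0⊕0⊕0⊕0 = 1
s16: b16⊕b17⊕b18⊕b19⊕b20⊕b21⊕b22⊕b23⊕b24⊕b25⊕b26⊕b27⊕b28⊕b29⊕b30⊕b31 = 0⊕0⊕0⊕1⊕0⊕1⊕0⊕1⊕1⊕1⊕1⊕1⊕0⊕0⊕0⊕0 = 1
Syndrome (s16...s1) = 11000 → position 24.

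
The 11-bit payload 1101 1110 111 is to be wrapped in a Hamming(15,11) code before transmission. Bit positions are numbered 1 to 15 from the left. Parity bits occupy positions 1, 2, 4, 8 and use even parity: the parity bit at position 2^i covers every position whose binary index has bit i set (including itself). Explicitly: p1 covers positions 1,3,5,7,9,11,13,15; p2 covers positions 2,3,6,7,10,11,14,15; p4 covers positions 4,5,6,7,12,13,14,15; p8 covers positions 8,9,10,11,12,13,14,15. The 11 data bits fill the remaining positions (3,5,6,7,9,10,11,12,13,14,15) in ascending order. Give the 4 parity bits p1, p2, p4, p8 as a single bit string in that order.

1010

Place data bits at non-power-of-two positions: b3=1, b5=1, b6=0, b7=1, b9=1, b10=1, b11=1, b12=0, b13=1, b14=1, b15=1.
p1 = XOR of data positions {3,5,7,9,11,13,15} = 1⊕1⊕1⊕1⊕1⊕1⊕1 = 1
p2 = XOR of data positions {3,6,7,10,11,14,15} = 1⊕0⊕1⊕1⊕1⊕1⊕1 = 0
p4 = XOR of data positions {5,6,7,12,13,14,15} = 1⊕0⊕1⊕0⊕1⊕1⊕1 = 1
p8 = XOR of data positions {9,10,11,12,13,14,15} = 1⊕1⊕1⊕0⊕1⊕1⊕1 = 0
Parity bits p1,p2,p4,p8 = 1010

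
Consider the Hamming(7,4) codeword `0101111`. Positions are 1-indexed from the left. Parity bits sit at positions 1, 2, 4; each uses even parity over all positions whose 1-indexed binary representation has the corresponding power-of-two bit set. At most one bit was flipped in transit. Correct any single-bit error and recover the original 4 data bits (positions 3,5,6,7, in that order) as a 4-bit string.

0111

s1: b1⊕b3⊕b5⊕b7 = 0⊕0⊕1⊕1 = 0
s2: b2⊕b3⊕b6⊕b7 = 1⊕0⊕1⊕1 = 1
s4: b4⊕b5⊕b6⊕b7 = 1⊕1⊕1⊕1 = 0
Syndrome (s4...s1) = 010 → position 2.
Flip bit 2: corrected codeword = 0001111
Data bits at positions 3,5,6,7: 0111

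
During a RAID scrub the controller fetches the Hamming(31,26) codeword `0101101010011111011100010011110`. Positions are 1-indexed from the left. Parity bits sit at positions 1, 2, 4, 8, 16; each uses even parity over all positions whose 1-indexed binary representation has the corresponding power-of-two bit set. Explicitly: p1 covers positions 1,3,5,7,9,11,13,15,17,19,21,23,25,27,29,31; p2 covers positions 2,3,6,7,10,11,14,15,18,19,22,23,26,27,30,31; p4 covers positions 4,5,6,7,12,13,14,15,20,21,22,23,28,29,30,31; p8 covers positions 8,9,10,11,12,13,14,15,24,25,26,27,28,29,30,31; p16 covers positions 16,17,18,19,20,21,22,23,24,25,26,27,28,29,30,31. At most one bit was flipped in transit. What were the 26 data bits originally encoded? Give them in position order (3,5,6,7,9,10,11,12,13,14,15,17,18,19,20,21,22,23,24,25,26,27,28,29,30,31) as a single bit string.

01011001111011000010011110

s1: b1⊕b3⊕b5⊕b7⊕b9⊕b11⊕b13⊕b15⊕b17⊕b19⊕b21⊕b23⊕b25⊕b27⊕b29⊕b31 = 0⊕0⊕1⊕1⊕1⊕0⊕1⊕1⊕0⊕1⊕0⊕0⊕0⊕1⊕1⊕0 = 0
s2: b2⊕b3⊕b6⊕b7⊕b10⊕b11⊕b14⊕b15⊕b18⊕b19⊕b22⊕b23⊕b26⊕b27⊕b30⊕b31 = 1⊕0⊕0⊕1⊕0⊕0⊕1⊕1⊕1⊕1⊕0⊕0⊕0⊕1⊕1⊕0 = 0
s4: b4⊕b5⊕b6⊕b7⊕b12⊕b13⊕b14⊕b15⊕b20⊕b21⊕b22⊕b23⊕b28⊕b29⊕b30⊕b31 = 1⊕1⊕0⊕1⊕1⊕1⊕1⊕1⊕1⊕0⊕0⊕0⊕1⊕1⊕1⊕0 = 1
s8: b8⊕b9⊕b10⊕b11⊕b12⊕b13⊕b14⊕b15⊕b24⊕b25⊕b26⊕b27⊕b28⊕b29⊕b30⊕b31 = 0⊕1⊕0⊕0⊕1⊕1⊕1⊕1⊕1⊕0⊕0⊕1⊕1⊕1⊕1⊕0 = 0
s16: b16⊕b17⊕b18⊕b19⊕b20⊕b21⊕b22⊕b23⊕b24⊕b25⊕b26⊕b27⊕b28⊕b29⊕b30⊕b31 = 1⊕0⊕1⊕1⊕1⊕0⊕0⊕0⊕1⊕0⊕0⊕1⊕1⊕1⊕1⊕0 = 1
Syndrome (s16...s1) = 10100 → position 20.
Flip bit 20: corrected codeword = 0101101010011111011000010011110
Data bits at positions 3,5,6,7,9,10,11,12,13,14,15,17,18,19,20,21,22,23,24,25,26,27,28,29,30,31: 01011001111011000010011110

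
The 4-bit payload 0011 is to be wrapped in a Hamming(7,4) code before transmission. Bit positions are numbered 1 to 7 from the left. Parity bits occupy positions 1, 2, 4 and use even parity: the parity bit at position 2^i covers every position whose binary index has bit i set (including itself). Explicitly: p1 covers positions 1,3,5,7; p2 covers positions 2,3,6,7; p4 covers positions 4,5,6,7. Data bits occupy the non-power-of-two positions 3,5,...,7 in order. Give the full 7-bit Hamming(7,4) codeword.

Place data bits at non-power-of-two positions: b3=0, b5=0, b6=1, b7=1.
p1 = XOR of data positions {3,5,7} = 0⊕0⊕1 = 1
p2 = XOR of data positions {3,6,7} = 0⊕1⊕1 = 0
p4 = XOR of data positions {5,6,7} = 0⊕1⊕1 = 0
Codeword b1..b7 = 1000011

1000011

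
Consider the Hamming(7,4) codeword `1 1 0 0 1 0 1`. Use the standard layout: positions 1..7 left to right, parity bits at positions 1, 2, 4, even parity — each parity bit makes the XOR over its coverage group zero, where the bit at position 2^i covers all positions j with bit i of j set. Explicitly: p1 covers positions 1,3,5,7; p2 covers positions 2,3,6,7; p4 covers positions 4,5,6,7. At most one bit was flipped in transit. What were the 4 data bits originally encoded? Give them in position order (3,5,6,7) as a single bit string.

s1: b1⊕b3⊕b5⊕b7 = 1⊕0⊕1⊕1 = 1
s2: b2⊕b3⊕b6⊕b7 = 1⊕0⊕0⊕1 = 0
s4: b4⊕b5⊕b6⊕b7 = 0⊕1⊕0⊕1 = 0
Syndrome (s4...s1) = 001 → position 1.
Flip bit 1: corrected codeword = 0100101
Data bits at positions 3,5,6,7: 0101

0101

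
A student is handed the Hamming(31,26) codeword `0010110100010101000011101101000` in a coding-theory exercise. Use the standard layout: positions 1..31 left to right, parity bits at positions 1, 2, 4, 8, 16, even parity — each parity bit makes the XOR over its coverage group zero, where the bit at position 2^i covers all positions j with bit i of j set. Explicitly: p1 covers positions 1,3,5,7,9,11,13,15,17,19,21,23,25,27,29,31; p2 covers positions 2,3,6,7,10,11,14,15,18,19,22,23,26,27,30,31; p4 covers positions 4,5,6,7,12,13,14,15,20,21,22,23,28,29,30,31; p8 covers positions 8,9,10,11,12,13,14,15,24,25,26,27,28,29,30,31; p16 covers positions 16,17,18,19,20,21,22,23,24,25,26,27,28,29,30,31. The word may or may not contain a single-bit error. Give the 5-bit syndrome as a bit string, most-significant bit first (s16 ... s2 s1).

s1: b1⊕b3⊕b5⊕b7⊕b9⊕b11⊕b13⊕b15⊕b17⊕b19⊕b21⊕b23⊕b25⊕b27⊕b29⊕b31 = 0⊕1⊕1⊕0⊕0⊕0⊕0⊕0⊕0⊕0⊕1⊕1⊕1⊕0⊕0⊕0 = 1
s2: b2⊕b3⊕b6⊕b7⊕b10⊕b11⊕b14⊕b15⊕b18⊕b19⊕b22⊕b23⊕b26⊕b27⊕b30⊕b31 = 0⊕1⊕1⊕0⊕0⊕0⊕1⊕0⊕0⊕0⊕1⊕1⊕1⊕0⊕0⊕0 = 0
s4: b4⊕b5⊕b6⊕b7⊕b12⊕b13⊕b14⊕b15⊕b20⊕b21⊕b22⊕b23⊕b28⊕b29⊕b30⊕b31 = 0⊕1⊕1⊕0⊕1⊕0⊕1⊕0⊕0⊕1⊕1⊕1⊕1⊕0⊕0⊕0 = 0
s8: b8⊕b9⊕b10⊕b11⊕b12⊕b13⊕b14⊕b15⊕b24⊕b25⊕b26⊕b27⊕b28⊕b29⊕b30⊕b31 = 1⊕0⊕0⊕0⊕1⊕0⊕1⊕0⊕0⊕1⊕1⊕0⊕1⊕0⊕0⊕0 = 0
s16: b16⊕b17⊕b18⊕b19⊕b20⊕b21⊕b22⊕b23⊕b24⊕b25⊕b26⊕b27⊕b28⊕b29⊕b30⊕b31 = 1⊕0⊕0⊕0⊕0⊕1⊕1⊕1⊕0⊕1⊕1⊕0⊕1⊕0⊕0⊕0 = 1
Syndrome (s16...s1) = 10001 → position 17.

10001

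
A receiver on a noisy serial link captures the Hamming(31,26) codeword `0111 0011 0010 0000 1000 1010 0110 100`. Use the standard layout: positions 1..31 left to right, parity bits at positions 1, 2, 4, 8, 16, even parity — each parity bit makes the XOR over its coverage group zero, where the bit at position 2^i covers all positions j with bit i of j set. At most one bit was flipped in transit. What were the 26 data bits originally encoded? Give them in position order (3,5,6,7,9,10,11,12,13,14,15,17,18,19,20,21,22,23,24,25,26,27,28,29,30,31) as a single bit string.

s1: b1⊕b3⊕b5⊕b7⊕b9⊕b11⊕b13⊕b15⊕b17⊕b19⊕b21⊕b23⊕b25⊕b27⊕b29⊕b31 = 0⊕1⊕0⊕1⊕0⊕1⊕0⊕0⊕1⊕0⊕1⊕1⊕0⊕1⊕1⊕0 = 0
s2: b2⊕b3⊕b6⊕b7⊕b10⊕b11⊕b14⊕b15⊕b18⊕b19⊕b22⊕b23⊕b26⊕b27⊕b30⊕b31 = 1⊕1⊕0⊕1⊕0⊕1⊕0⊕0⊕0⊕0⊕0⊕1⊕1⊕1⊕0⊕0 = 1
s4: b4⊕b5⊕b6⊕b7⊕b12⊕b13⊕b14⊕b15⊕b20⊕b21⊕b22⊕b23⊕b28⊕b29⊕b30⊕b31 = 1⊕0⊕0⊕1⊕0⊕0⊕0⊕0⊕0⊕1⊕0⊕1⊕0⊕1⊕0⊕0 = 1
s8: b8⊕b9⊕b10⊕b11⊕b12⊕b13⊕b14⊕b15⊕b24⊕b25⊕b26⊕b27⊕b28⊕b29⊕b30⊕b31 = 1⊕0⊕0⊕1⊕0⊕0⊕0⊕0⊕0⊕0⊕1⊕1⊕0⊕1⊕0⊕0 = 1
s16: b16⊕b17⊕b18⊕b19⊕b20⊕b21⊕b22⊕b23⊕b24⊕b25⊕b26⊕b27⊕b28⊕b29⊕b30⊕b31 = 0⊕1⊕0⊕0⊕0⊕1⊕0⊕1⊕0⊕0⊕1⊕1⊕0⊕1⊕0⊕0 = 0
Syndrome (s16...s1) = 01110 → position 14.
Flip bit 14: corrected codeword = 0111001100100100100010100110100
Data bits at positions 3,5,6,7,9,10,11,12,13,14,15,17,18,19,20,21,22,23,24,25,26,27,28,29,30,31: 10010010010100010100110100

10010010010100010100110100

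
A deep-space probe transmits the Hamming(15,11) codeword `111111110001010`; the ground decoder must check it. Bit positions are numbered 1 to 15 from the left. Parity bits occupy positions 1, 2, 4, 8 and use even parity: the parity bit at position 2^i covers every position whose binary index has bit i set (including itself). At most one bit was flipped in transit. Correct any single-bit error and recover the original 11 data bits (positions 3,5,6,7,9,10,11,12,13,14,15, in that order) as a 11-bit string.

11110101010

s1: b1⊕b3⊕b5⊕b7⊕b9⊕b11⊕b13⊕b15 = 1⊕1⊕1⊕1⊕0⊕0⊕0⊕0 = 0
s2: b2⊕b3⊕b6⊕b7⊕b10⊕b11⊕b14⊕b15 = 1⊕1⊕1⊕1⊕0⊕0⊕1⊕0 = 1
s4: b4⊕b5⊕b6⊕b7⊕b12⊕b13⊕b14⊕b15 = 1⊕1⊕1⊕1⊕1⊕0⊕1⊕0 = 0
s8: b8⊕b9⊕b10⊕b11⊕b12⊕b13⊕b14⊕b15 = 1⊕0⊕0⊕0⊕1⊕0⊕1⊕0 = 1
Syndrome (s8...s1) = 1010 → position 10.
Flip bit 10: corrected codeword = 111111110101010
Data bits at positions 3,5,6,7,9,10,11,12,13,14,15: 11110101010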